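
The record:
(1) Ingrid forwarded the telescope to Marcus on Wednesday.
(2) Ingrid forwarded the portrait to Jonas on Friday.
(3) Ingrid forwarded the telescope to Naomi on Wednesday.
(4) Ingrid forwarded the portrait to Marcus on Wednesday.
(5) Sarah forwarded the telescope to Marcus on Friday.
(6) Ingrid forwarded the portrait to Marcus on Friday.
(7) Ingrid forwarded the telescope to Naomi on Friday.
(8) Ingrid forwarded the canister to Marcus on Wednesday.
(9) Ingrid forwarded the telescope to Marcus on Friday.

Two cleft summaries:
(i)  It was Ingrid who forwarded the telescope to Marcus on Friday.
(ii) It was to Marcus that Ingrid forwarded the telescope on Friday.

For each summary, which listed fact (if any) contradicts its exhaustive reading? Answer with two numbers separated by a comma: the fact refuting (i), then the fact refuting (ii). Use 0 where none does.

(i): focus "Ingrid". Looking for same thing, recipient, setting (the telescope / Marcus / on Friday) with some other agent — fact (5) has Sarah there. Refuted.
(ii): focus "Marcus". Looking for same agent, thing, setting (Ingrid / the telescope / on Friday) with some other recipient — fact (7) has Naomi there. Refuted.

5, 7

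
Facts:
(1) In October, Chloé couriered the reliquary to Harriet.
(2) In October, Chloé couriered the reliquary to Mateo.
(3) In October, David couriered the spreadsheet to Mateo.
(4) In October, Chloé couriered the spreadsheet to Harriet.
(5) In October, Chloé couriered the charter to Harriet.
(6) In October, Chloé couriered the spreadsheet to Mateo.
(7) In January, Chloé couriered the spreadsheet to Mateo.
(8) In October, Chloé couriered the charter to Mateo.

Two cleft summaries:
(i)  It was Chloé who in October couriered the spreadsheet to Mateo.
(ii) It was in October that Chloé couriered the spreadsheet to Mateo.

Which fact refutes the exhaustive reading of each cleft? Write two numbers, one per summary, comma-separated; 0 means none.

Summary (i) focuses "Chloé" (the agent); background the spreadsheet as thing and Mateo as recipient and in October as setting. Fact (3) matches that background with agent = David — refutes (i).
Summary (ii) focuses "in October" (the setting); background Chloé as agent and the spreadsheet as thing and Mateo as recipient. Fact (7) matches that background with setting = in January — refutes (ii).

3, 7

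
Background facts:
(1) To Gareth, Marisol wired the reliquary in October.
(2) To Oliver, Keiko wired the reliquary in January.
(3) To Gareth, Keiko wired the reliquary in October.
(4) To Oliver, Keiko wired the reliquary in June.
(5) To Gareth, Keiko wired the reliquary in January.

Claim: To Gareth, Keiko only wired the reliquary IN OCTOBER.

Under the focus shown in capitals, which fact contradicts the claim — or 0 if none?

5

The capitals mark "in October" as focus. So "only" rules out other settings, with the rest (same agent, thing, recipient (Keiko / the reliquary / Gareth)) as background.
Fact (5) matches on same agent, thing, recipient (Keiko / the reliquary / Gareth), but has setting = in January instead. That refutes the claim.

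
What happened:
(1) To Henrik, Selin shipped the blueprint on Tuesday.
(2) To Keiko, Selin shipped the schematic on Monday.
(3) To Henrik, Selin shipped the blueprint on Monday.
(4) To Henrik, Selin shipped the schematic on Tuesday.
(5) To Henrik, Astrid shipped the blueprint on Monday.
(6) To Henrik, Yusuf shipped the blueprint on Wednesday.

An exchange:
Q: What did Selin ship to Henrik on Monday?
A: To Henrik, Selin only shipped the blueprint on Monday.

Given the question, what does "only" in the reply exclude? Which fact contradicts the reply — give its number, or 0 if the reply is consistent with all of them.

0

Answering "What did ...?" puts focus on the thing — here, "the blueprint".
"Only" then excludes alternative things while the background — Selin as agent and Henrik as recipient and on Monday as setting — is held fixed.
No listed fact shares that background with another thing. Nothing contradicts the reply.
(Fact (1) would refute a reading with focus on the setting — but that is not what the question asks.)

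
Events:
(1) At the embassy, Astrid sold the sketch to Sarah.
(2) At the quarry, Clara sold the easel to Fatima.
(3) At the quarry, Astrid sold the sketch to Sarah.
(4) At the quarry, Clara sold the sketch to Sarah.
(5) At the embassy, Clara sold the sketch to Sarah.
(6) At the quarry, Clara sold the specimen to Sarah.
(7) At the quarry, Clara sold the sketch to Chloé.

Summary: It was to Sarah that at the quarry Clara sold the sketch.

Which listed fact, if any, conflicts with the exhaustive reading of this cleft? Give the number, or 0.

Focus of the cleft: "Sarah" (the recipient). Presupposed background: same agent, thing, setting (Clara / the sketch / at the quarry).
Exhaustivity: Sarah is the only recipient satisfying that background.
Fact (7) shares the background but with recipient = Chloé; exhaustivity is violated.

7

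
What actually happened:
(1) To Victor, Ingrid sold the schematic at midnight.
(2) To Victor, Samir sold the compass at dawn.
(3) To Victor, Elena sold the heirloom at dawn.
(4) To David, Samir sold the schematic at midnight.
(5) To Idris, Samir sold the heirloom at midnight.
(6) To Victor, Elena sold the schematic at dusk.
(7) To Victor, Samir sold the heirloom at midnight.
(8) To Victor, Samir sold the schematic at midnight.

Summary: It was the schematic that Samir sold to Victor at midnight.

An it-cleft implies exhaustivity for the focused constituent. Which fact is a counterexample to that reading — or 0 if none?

The cleft puts "the schematic" in focus and presupposes the open proposition with same agent, recipient, setting (Samir / Victor / at midnight).
Exhaustivity: the schematic is the only thing satisfying that background.
Fact (7) shares the background but with thing = the heirloom; exhaustivity is violated.

7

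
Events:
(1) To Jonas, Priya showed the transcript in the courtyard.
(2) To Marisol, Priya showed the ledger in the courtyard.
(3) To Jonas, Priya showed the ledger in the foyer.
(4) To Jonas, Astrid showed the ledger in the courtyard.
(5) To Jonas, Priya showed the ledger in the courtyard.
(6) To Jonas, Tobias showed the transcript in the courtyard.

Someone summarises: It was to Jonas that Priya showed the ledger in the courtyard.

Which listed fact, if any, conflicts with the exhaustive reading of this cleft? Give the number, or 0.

2

The cleft puts "Jonas" in focus and presupposes the open proposition with Priya as agent and the ledger as thing and in the courtyard as setting.
The exhaustive reading says no other recipient fits that background.
Fact (2) shares the background but with recipient = Marisol; exhaustivity is violated.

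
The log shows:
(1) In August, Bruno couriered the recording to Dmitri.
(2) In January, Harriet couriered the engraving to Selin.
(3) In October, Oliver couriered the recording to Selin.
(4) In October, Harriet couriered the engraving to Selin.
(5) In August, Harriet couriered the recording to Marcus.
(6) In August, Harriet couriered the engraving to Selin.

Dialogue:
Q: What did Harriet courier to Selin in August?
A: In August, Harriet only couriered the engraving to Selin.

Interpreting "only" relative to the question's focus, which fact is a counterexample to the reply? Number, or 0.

0

Answering "What did ...?" puts focus on the thing — here, "the engraving".
So "only" ranges over things; the rest (agent = Harriet, recipient = Selin, setting = in August) is presupposed.
No fact keeps agent = Harriet, recipient = Selin, setting = in August while changing the thing; every other fact differs on something backgrounded. The reply stands.
(Fact (2) would refute a reading with focus on the setting — but that is not what the question asks.)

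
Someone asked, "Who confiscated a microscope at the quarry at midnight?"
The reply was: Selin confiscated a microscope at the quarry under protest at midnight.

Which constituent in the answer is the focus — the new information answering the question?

Selin

The wh-word "who" asks about the subject (agent).
In the answer, "a microscope", "at the quarry" and "at midnight" are given — repeated from the question.
"under protest" is also new, but it specifies the manner, which is not what the question asks about — so it is not the focus.
The constituent filling the subject (agent) gap is "Selin"; that is the focus.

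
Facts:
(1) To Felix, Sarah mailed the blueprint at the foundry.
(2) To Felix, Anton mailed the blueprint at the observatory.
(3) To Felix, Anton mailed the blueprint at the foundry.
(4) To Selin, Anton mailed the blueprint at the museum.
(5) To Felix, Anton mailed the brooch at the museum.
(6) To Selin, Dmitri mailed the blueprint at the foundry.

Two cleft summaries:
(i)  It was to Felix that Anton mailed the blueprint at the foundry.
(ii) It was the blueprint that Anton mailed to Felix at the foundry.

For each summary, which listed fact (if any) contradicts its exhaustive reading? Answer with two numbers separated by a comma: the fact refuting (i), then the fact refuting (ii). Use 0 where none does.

0, 0

(i): focus "Felix". No fact shares same agent, thing, setting (Anton / the blueprint / at the foundry) with a different recipient. 0.
(ii): focus "the blueprint". No fact shares same agent, recipient, setting (Anton / Felix / at the foundry) with a different thing. 0.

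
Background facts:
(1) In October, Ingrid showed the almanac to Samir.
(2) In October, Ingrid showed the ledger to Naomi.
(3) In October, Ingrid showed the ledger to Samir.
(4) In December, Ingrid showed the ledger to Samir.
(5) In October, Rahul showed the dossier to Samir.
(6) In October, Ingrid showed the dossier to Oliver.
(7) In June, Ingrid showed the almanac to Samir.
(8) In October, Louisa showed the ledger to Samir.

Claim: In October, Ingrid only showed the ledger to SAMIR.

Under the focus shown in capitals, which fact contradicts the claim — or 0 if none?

The capitals mark "Samir" as focus. So "only" rules out other recipients, with the rest (Ingrid as agent and the ledger as thing and in October as setting) as background.
Fact (2) shares the background but differs in recipient (Naomi) — a counterexample.

2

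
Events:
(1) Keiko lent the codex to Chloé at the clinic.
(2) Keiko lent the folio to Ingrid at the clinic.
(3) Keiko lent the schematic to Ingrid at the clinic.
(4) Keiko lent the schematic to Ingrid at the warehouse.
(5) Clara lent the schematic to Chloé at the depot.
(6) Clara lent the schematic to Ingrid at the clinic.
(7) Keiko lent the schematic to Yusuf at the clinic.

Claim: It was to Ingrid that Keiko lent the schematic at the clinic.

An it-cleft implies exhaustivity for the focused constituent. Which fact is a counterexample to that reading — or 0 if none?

7

The cleft puts "Ingrid" in focus and presupposes the open proposition with agent = Keiko, thing = the schematic, setting = at the clinic.
Exhaustivity: Ingrid is the only recipient satisfying that background.
But fact (7) also has agent = Keiko, thing = the schematic, setting = at the clinic, with recipient = Yusuf — so the exhaustive reading fails.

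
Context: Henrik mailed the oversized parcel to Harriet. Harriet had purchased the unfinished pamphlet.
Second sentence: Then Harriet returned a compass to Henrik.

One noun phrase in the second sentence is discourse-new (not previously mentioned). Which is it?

"Harriet" and "Henrik" in the second sentence are given — already mentioned in the context.
"a compass" has no antecedent in the context; it is discourse-new (the indefinite article also signals a new referent).

a compass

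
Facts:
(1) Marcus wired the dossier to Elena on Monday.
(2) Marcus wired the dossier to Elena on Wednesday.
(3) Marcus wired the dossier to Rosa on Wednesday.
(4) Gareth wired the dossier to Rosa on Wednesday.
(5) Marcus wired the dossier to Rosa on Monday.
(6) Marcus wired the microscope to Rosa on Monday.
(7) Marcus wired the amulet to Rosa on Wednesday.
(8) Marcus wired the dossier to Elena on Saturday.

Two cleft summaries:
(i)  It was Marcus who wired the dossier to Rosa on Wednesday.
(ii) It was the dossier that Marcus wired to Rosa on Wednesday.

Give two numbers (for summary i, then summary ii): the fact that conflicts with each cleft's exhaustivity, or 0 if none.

4, 7

Summary (i) focuses "Marcus" (the agent); background thing = the dossier, recipient = Rosa, setting = on Wednesday. Fact (4) matches that background with agent = Gareth — refutes (i).
Summary (ii) focuses "the dossier" (the thing); background agent = Marcus, recipient = Rosa, setting = on Wednesday. Fact (7) matches that background with thing = the amulet — refutes (ii).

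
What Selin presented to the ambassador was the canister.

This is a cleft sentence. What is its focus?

the canister

In a pseudo-cleft "What ... was X", the post-copular constituent X is the focus.
Here the focus is "the canister". The backgrounded (presupposed) material includes "Selin" and "to the ambassador".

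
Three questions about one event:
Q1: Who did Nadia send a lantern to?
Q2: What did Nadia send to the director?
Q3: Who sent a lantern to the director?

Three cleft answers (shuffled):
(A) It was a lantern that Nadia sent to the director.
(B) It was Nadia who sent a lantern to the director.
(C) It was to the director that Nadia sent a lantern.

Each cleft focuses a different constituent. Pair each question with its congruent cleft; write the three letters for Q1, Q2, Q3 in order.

CAB

Q1 asks about the recipient; cleft (C) focuses "to the director", which is the recipient — so Q1 → C.
Q2 asks about the direct object; cleft (A) focuses "a lantern", which is the direct object — so Q2 → A.
Q3 asks about the subject (agent); cleft (B) focuses "Nadia", which is the subject (agent) — so Q3 → B.
Mapping: Q1→C, Q2→A, Q3→B.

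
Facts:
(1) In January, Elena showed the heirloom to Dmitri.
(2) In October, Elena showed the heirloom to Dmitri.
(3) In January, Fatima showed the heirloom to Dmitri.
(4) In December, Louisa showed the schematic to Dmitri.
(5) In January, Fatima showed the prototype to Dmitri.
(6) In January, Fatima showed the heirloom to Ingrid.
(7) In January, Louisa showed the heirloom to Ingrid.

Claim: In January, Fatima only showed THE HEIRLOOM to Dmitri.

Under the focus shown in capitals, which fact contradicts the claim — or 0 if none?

The capitals mark "the heirloom" as focus. So "only" rules out other things, with the rest (Fatima as agent and Dmitri as recipient and in January as setting) as background.
Fact (5) matches on Fatima as agent and Dmitri as recipient and in January as setting, but has thing = the prototype instead. That refutes the claim.

5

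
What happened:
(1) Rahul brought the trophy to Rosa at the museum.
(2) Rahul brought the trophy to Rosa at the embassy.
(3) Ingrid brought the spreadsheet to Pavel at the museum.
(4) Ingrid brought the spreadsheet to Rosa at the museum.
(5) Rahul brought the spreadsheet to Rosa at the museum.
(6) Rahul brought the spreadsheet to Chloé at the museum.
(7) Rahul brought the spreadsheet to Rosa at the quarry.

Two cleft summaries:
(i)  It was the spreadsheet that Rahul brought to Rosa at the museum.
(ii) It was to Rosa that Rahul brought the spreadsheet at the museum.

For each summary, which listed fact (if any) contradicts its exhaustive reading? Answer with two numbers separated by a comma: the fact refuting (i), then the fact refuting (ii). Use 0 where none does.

1, 6

(i): focus "the spreadsheet". Looking for Rahul as agent and Rosa as recipient and at the museum as setting with some other thing — fact (1) has the trophy there. Refuted.
(ii): focus "Rosa". Looking for Rahul as agent and the spreadsheet as thing and at the museum as setting with some other recipient — fact (6) has Chloé there. Refuted.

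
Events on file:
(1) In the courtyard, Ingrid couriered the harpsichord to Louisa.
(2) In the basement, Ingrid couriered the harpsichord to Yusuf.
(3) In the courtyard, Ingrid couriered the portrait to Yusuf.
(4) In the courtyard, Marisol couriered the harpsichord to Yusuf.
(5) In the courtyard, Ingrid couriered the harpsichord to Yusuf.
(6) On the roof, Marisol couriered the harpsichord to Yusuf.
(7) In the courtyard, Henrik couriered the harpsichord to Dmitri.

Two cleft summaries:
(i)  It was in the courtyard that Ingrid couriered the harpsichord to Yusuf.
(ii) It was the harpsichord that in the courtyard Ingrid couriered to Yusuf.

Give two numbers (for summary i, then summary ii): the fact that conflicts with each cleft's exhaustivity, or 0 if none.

(i): focus "in the courtyard". Looking for same agent, thing, recipient (Ingrid / the harpsichord / Yusuf) with some other setting — fact (2) has in the basement there. Refuted.
(ii): focus "the harpsichord". Looking for same agent, recipient, setting (Ingrid / Yusuf / in the courtyard) with some other thing — fact (3) has the portrait there. Refuted.

2, 3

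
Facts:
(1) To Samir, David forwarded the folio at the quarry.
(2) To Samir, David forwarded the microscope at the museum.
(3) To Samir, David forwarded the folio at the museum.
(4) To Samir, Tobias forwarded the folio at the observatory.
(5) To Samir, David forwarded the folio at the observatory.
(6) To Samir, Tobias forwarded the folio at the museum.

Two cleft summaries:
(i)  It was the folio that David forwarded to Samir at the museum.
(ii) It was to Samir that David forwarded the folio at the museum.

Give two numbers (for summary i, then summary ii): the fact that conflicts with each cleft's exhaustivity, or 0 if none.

Summary (i) focuses "the folio" (the thing); background same agent, recipient, setting (David / Samir / at the museum). Fact (2) matches that background with thing = the microscope — refutes (i).
Summary (ii) focuses "Samir" (the recipient); background same agent, thing, setting (David / the folio / at the museum). No fact matches that background with a different recipient, so 0.

2, 0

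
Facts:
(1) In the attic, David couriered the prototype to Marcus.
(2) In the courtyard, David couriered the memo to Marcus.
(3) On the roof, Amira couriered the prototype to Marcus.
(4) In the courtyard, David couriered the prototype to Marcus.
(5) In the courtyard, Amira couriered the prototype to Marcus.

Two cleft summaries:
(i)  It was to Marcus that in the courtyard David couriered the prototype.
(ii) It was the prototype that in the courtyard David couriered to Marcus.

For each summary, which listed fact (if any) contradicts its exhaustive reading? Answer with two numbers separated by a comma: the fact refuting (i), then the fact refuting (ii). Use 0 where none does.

(i): focus "Marcus". No fact shares same agent, thing, setting (David / the prototype / in the courtyard) with a different recipient. 0.
(ii): focus "the prototype". Looking for same agent, recipient, setting (David / Marcus / in the courtyard) with some other thing — fact (2) has the memo there. Refuted.

0, 2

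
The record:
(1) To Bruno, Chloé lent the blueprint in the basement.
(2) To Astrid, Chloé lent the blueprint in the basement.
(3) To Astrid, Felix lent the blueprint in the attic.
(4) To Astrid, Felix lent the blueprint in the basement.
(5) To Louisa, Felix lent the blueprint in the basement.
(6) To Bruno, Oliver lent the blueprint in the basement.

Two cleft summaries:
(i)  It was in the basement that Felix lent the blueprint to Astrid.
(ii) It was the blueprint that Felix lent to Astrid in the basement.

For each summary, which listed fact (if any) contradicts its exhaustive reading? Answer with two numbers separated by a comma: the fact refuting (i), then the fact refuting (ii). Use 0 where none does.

3, 0

Summary (i) focuses "in the basement" (the setting); background same agent, thing, recipient (Felix / the blueprint / Astrid). Fact (3) matches that background with setting = in the attic — refutes (i).
Summary (ii) focuses "the blueprint" (the thing); background same agent, recipient, setting (Felix / Astrid / in the basement). No fact matches that background with a different thing, so 0.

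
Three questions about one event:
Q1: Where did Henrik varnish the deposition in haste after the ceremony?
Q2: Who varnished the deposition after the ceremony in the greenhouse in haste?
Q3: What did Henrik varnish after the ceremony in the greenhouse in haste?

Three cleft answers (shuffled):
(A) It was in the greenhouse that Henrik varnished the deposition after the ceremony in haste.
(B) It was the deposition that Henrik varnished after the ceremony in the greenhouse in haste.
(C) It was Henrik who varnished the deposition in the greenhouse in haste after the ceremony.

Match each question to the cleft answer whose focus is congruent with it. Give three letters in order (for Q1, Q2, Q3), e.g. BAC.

Q1 asks about the location; cleft (A) focuses "in the greenhouse", which is the location — so Q1 → A.
Q2 asks about the subject (agent); cleft (C) focuses "Henrik", which is the subject (agent) — so Q2 → C.
Q3 asks about the direct object; cleft (B) focuses "the deposition", which is the direct object — so Q3 → B.
Mapping: Q1→A, Q2→C, Q3→B.

ACB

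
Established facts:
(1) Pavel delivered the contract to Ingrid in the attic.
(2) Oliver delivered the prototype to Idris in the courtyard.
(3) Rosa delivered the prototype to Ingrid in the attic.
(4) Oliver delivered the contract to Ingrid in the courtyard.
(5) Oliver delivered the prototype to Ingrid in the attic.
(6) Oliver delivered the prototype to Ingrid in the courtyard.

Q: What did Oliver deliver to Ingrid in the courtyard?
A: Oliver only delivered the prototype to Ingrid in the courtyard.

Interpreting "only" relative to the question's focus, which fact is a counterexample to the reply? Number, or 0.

The question "What did ...?" targets the thing, so in the reply the focus falls on "the prototype".
"Only" then excludes alternative things while the background — Oliver as agent and Ingrid as recipient and in the courtyard as setting — is held fixed.
Fact (4) shares the background with a different thing (the contract) — counterexample.
(Fact (2) would refute a reading with focus on the recipient — but that is not what the question asks.)

4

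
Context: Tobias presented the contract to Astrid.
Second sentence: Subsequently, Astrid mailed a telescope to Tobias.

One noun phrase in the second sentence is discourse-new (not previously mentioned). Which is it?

"Astrid" and "Tobias" in the second sentence are given — already mentioned in the context.
"a telescope" has no antecedent in the context; it is discourse-new (the indefinite article also signals a new referent).

a telescope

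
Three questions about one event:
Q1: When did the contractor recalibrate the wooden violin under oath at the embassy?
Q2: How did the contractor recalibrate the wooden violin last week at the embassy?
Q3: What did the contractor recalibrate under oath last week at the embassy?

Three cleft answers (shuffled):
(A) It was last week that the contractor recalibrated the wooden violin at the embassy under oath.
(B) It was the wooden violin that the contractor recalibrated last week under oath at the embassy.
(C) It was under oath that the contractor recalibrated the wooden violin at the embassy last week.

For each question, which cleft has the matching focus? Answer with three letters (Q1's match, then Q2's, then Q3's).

ACB

Q1 asks about the time; cleft (A) focuses "last week", which is the time — so Q1 → A.
Q2 asks about the manner; cleft (C) focuses "under oath", which is the manner — so Q2 → C.
Q3 asks about the direct object; cleft (B) focuses "the wooden violin", which is the direct object — so Q3 → B.
Mapping: Q1→A, Q2→C, Q3→B.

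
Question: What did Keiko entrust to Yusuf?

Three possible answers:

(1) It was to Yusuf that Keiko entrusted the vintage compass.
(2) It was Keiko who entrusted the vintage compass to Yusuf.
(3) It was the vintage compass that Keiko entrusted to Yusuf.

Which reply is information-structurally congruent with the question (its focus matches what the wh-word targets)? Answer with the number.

3

The question word "what" targets the direct object.
Option (1) clefts "to Yusuf" — the recipient, not what was asked.
Option (2) clefts "Keiko" — the subject (agent), not what was asked.
Option (3) clefts "the vintage compass" — that matches what the question asks about.
So the congruent reply is (3).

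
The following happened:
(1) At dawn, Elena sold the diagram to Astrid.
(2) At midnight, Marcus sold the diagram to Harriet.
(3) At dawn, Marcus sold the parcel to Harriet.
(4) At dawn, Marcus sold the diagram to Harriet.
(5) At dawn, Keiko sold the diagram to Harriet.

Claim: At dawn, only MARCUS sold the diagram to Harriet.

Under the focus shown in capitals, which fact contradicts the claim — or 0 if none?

Focus (in capitals) is "Marcus" — the agent. "Only" excludes alternative agents while holding fixed the diagram as thing and Harriet as recipient and at dawn as setting.
Fact (5) matches on the diagram as thing and Harriet as recipient and at dawn as setting, but has agent = Keiko instead. That refutes the claim.

5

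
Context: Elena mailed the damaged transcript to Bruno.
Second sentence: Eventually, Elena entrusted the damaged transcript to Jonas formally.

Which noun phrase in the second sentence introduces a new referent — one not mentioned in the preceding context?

"Elena" and "the damaged transcript" in the second sentence are given — already mentioned in the context.
"Jonas" has no antecedent in the context; it is discourse-new.

Jonas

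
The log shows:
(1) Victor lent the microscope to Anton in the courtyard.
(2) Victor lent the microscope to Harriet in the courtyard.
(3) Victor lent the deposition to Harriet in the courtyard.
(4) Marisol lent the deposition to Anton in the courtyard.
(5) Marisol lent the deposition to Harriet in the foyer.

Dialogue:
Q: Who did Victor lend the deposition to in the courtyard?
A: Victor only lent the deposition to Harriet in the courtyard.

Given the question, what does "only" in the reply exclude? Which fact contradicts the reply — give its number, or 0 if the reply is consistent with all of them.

The question "Who did ... to ...?" targets the recipient, so in the reply the focus falls on "Harriet".
"Only" then excludes alternative recipients while the background — same agent, thing, setting (Victor / the deposition / in the courtyard) — is held fixed.
No listed fact shares that background with another recipient. Nothing contradicts the reply.
(Fact (2) would refute a reading with focus on the thing — but that is not what the question asks.)

0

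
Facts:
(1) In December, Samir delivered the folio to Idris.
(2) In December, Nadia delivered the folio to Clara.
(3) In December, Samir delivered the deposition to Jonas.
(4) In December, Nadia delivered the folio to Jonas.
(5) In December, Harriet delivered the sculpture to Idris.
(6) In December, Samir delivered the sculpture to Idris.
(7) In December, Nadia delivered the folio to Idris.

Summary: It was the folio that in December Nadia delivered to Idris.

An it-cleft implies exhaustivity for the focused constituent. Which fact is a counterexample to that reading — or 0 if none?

Focus of the cleft: "the folio" (the thing). Presupposed background: same agent, recipient, setting (Nadia / Idris / in December).
Exhaustivity: the folio is the only thing satisfying that background.
No listed fact matches the background with a different thing. Exhaustivity holds.

0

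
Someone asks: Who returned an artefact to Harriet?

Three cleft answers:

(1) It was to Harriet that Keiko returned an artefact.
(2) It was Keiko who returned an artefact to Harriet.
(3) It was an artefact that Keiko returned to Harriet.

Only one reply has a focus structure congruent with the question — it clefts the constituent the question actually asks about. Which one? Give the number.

2

The question word "who" targets the subject (agent).
Option (1) clefts "to Harriet" — the recipient, not what was asked.
Option (2) clefts "Keiko" — that matches what the question asks about.
Option (3) clefts "an artefact" — the direct object, not what was asked.
So the congruent reply is (2).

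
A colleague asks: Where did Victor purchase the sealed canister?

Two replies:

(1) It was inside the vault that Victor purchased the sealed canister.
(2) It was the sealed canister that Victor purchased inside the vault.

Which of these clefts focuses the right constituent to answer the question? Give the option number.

The question word "where" targets the location.
Option (1) clefts "inside the vault" — that matches what the question asks about.
Option (2) clefts "the sealed canister" — the direct object, not what was asked.
So the congruent reply is (1).

1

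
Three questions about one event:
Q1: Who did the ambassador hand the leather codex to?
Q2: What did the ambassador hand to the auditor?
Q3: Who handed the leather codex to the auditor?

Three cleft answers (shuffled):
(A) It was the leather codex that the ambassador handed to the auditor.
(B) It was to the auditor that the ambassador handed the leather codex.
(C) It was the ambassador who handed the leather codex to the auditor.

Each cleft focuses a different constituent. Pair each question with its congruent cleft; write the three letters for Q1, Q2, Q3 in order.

BAC

Q1 asks about the recipient; cleft (B) focuses "to the auditor", which is the recipient — so Q1 → B.
Q2 asks about the direct object; cleft (A) focuses "the leather codex", which is the direct object — so Q2 → A.
Q3 asks about the subject (agent); cleft (C) focuses "the ambassador", which is the subject (agent) — so Q3 → C.
Mapping: Q1→B, Q2→A, Q3→C.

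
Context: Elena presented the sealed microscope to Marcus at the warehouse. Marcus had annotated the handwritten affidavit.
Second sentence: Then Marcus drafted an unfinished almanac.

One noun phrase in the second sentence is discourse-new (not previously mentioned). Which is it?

"Marcus" in the second sentence is given — already mentioned in the context.
"an unfinished almanac" has no antecedent in the context; it is discourse-new (the indefinite article also signals a new referent).

an unfinished almanac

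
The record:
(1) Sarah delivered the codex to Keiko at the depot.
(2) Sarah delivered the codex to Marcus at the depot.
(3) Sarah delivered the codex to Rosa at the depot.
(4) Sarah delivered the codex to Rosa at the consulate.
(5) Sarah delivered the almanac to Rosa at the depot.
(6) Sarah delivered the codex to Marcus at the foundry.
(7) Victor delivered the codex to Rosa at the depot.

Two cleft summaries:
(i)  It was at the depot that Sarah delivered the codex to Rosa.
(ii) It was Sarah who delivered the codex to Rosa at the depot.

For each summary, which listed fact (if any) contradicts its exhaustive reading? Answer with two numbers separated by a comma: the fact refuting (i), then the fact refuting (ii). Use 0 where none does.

(i): focus "at the depot". Looking for Sarah as agent and the codex as thing and Rosa as recipient with some other setting — fact (4) has at the consulate there. Refuted.
(ii): focus "Sarah". Looking for the codex as thing and Rosa as recipient and at the depot as setting with some other agent — fact (7) has Victor there. Refuted.

4, 7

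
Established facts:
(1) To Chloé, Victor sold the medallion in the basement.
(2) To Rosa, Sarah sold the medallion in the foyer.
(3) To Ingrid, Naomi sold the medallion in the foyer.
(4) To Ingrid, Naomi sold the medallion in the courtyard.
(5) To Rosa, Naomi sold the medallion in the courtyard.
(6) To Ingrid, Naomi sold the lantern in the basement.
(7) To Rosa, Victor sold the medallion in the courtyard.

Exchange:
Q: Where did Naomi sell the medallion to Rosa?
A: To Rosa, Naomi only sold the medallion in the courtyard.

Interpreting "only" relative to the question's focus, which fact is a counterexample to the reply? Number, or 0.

Answering "Where did ...?" puts focus on the setting — here, "in the courtyard".
"Only" then excludes alternative settings while the background — agent = Naomi, thing = the medallion, recipient = Rosa — is held fixed.
No listed fact shares that background with another setting. Nothing contradicts the reply.
(Fact (4) would refute a reading with focus on the recipient — but that is not what the question asks.)

0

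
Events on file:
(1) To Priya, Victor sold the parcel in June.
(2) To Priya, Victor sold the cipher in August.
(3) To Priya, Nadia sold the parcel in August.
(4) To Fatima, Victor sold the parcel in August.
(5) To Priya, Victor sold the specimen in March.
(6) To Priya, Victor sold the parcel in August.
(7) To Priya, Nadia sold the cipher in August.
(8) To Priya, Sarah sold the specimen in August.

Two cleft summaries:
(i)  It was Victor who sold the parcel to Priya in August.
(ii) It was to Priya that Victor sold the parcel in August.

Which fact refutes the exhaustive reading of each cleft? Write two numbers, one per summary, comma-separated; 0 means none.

Summary (i) focuses "Victor" (the agent); background thing = the parcel, recipient = Priya, setting = in August. Fact (3) matches that background with agent = Nadia — refutes (i).
Summary (ii) focuses "Priya" (the recipient); background agent = Victor, thing = the parcel, setting = in August. Fact (4) matches that background with recipient = Fatima — refutes (ii).

3, 4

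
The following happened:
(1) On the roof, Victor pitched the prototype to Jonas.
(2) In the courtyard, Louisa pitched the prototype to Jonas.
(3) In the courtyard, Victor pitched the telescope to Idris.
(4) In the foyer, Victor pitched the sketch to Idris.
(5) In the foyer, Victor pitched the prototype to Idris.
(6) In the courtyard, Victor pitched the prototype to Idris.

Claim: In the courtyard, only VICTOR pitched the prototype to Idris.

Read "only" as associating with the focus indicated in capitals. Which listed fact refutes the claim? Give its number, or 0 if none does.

0

The capitals mark "Victor" as focus. So "only" rules out other agents, with the rest (the prototype as thing and Idris as recipient and in the courtyard as setting) as background.
No fact matches the prototype as thing and Idris as recipient and in the courtyard as setting with a different agent — every other fact differs on at least one backgrounded slot. So no fact refutes it.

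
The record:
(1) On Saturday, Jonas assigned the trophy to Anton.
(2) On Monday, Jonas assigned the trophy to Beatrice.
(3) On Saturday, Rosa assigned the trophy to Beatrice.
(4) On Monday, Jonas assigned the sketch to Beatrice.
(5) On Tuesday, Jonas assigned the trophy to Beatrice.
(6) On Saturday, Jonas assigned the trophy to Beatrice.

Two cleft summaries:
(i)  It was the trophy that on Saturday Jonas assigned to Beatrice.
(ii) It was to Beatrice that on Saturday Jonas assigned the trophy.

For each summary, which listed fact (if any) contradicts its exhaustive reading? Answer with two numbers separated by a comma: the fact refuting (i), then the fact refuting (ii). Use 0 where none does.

0, 1

(i): focus "the trophy". No fact shares same agent, recipient, setting (Jonas / Beatrice / on Saturday) with a different thing. 0.
(ii): focus "Beatrice". Looking for same agent, thing, setting (Jonas / the trophy / on Saturday) with some other recipient — fact (1) has Anton there. Refuted.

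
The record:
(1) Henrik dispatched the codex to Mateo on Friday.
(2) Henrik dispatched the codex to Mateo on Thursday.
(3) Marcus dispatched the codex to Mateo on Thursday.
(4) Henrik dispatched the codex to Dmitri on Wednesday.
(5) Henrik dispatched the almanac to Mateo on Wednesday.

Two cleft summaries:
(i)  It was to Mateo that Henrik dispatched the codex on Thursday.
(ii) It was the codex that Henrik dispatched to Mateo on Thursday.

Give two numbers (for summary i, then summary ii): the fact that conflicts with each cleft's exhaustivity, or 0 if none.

0, 0

(i): focus "Mateo". No fact shares same agent, thing, setting (Henrik / the codex / on Thursday) with a different recipient. 0.
(ii): focus "the codex". No fact shares same agent, recipient, setting (Henrik / Mateo / on Thursday) with a different thing. 0.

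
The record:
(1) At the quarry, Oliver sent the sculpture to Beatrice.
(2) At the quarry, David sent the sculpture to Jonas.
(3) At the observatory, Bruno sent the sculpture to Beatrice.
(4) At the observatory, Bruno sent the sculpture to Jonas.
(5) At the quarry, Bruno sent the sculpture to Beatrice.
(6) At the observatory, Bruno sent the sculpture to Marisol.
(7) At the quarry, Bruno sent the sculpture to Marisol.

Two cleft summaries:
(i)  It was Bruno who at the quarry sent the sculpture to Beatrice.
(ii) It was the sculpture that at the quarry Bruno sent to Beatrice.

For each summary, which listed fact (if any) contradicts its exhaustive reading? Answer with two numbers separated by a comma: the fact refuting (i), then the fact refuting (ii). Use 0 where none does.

1, 0

Summary (i) focuses "Bruno" (the agent); background same thing, recipient, setting (the sculpture / Beatrice / at the quarry). Fact (1) matches that background with agent = Oliver — refutes (i).
Summary (ii) focuses "the sculpture" (the thing); background same agent, recipient, setting (Bruno / Beatrice / at the quarry). No fact matches that background with a different thing, so 0.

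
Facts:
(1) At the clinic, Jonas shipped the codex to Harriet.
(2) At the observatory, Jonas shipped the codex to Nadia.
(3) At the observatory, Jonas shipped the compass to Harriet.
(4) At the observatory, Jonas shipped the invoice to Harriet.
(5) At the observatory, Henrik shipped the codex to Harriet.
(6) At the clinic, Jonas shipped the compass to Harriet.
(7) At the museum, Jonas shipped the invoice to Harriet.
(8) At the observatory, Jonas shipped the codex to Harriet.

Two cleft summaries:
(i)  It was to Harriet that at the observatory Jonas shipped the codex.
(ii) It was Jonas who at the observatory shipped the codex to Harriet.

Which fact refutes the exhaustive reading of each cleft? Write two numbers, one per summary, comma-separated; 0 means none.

(i): focus "Harriet". Looking for Jonas as agent and the codex as thing and at the observatory as setting with some other recipient — fact (2) has Nadia there. Refuted.
(ii): focus "Jonas". Looking for the codex as thing and Harriet as recipient and at the observatory as setting with some other agent — fact (5) has Henrik there. Refuted.

2, 5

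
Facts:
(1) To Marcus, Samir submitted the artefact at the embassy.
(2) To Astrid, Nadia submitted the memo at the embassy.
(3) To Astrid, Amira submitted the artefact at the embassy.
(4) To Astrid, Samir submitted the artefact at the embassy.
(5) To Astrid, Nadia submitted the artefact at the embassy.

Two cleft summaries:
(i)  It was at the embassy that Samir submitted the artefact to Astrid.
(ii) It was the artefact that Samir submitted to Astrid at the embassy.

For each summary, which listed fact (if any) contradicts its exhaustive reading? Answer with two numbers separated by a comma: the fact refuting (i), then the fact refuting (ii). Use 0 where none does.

0, 0

Summary (i) focuses "at the embassy" (the setting); background agent = Samir, thing = the artefact, recipient = Astrid. No fact matches that background with a different setting, so 0.
Summary (ii) focuses "the artefact" (the thing); background agent = Samir, recipient = Astrid, setting = at the embassy. No fact matches that background with a different thing, so 0.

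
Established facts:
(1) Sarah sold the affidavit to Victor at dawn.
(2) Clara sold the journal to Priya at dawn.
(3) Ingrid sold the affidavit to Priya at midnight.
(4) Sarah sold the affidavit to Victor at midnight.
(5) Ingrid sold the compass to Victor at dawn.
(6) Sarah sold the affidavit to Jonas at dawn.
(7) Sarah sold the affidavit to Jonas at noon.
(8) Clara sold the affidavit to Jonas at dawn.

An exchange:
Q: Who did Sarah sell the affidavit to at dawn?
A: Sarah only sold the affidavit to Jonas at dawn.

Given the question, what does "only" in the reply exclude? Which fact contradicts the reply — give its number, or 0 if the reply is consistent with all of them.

1

Answering "Who did ... to ...?" puts focus on the recipient — here, "Jonas".
"Only" then excludes alternative recipients while the background — same agent, thing, setting (Sarah / the affidavit / at dawn) — is held fixed.
Fact (1) shares the background with a different recipient (Victor) — counterexample.
(Fact (7) would refute a reading with focus on the setting — but that is not what the question asks.)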